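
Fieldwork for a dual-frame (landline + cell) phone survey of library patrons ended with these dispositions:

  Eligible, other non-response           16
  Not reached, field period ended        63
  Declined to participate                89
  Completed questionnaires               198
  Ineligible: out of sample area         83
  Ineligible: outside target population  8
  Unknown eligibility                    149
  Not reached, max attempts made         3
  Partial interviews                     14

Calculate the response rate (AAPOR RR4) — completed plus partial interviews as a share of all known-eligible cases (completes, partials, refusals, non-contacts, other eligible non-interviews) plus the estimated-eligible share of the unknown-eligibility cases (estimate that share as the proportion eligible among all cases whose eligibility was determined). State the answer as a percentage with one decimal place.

No answer / not reached = 63 + 3 = 66
Not eligible = 8 + 83 = 91
Top → 198 + 14 = 212
Known eligible → 198 + 14 + 89 + 66 + 16 = 383
e = 383 / (383 + 91) = 383 / 474 = 0.8080
e × U → 0.8080 × 149 = 120.39
Denom → 383 + 120.39 = 503.39
RR4 = 212 / 503.39 = 0.4211

42.1%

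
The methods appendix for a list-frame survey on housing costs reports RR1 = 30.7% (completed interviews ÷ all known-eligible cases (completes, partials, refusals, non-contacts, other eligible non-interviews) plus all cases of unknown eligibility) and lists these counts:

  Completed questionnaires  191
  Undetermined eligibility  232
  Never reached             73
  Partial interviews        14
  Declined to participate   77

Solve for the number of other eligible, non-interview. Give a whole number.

RR1 = 191 / D = 0.307
D = 191 / 0.307 = 622.1
Other denominator terms total 587
other eligible, non-interview = 622.1 − 587 ≈ 35

35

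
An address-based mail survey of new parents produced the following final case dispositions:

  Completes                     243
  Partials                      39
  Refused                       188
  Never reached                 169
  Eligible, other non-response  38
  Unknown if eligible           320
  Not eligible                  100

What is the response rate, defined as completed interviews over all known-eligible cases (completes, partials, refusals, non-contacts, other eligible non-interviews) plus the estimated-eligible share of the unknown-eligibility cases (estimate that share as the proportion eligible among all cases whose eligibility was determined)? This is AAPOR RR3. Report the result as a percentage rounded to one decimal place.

Top → 243
Determined eligible → 243 + 39 + 188 + 169 + 38 = 677
e = 677 / (677 + 100) = 677 / 777 = 0.8713
Estimated eligible among unknowns → 0.8713 × 320 = 278.82
Denominator → 677 + 278.82 = 955.82
RR3 = 243 / 955.82 = 0.2542

25.4%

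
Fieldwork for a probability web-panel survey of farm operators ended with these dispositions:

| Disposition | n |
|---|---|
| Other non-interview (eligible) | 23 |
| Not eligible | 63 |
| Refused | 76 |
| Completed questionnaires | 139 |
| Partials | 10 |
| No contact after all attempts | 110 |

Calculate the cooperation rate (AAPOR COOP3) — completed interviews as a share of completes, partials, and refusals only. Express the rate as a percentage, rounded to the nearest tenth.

61.8%

Num → 139
Denominator → 139 + 10 + 76 = 225
COOP3 = 139 / 225 = 0.6178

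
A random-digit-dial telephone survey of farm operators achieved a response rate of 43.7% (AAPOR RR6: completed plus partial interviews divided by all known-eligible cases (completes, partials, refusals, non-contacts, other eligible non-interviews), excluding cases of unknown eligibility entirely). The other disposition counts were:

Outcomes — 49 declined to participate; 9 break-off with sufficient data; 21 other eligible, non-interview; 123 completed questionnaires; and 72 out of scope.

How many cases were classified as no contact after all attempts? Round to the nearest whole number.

100

Num → 123 + 9 = 132
RR6 = 132 / D = 0.437
D = 132 / 0.437 = 302.1
Other denominator terms total 202
no contact after all attempts = 302.1 − 202 ≈ 100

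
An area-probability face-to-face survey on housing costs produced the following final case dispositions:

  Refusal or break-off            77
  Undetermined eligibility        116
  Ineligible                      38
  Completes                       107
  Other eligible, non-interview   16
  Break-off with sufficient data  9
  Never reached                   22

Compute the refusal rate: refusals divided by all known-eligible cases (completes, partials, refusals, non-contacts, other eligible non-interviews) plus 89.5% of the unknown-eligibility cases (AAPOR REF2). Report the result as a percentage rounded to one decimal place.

Num = 77
Determined eligible = 107 + 9 + 77 + 22 + 16 = 231
Eligible share of unknowns = 0.8950 × 116 = 103.82
Denominator = 231 + 103.82 = 334.82
REF2 = 77 / 334.82 = 0.2300

23.0%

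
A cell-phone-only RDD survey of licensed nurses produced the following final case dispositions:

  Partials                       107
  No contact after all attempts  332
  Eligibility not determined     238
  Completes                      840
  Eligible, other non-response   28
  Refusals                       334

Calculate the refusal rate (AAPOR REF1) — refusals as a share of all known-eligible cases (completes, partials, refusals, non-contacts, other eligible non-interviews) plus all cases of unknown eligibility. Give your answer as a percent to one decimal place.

17.8%

Num → 334
Denom → 840 + 107 + 334 + 332 + 28 + 238 = 1879
REF1 = 334 / 1879 = 0.1778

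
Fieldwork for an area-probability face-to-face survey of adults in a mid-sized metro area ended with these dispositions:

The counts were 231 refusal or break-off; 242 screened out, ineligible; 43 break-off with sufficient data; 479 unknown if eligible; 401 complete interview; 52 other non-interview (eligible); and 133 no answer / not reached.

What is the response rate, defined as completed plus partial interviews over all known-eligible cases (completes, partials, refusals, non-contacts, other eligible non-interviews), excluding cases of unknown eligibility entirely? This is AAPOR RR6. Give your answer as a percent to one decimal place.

Numerator → 401 + 43 = 444
Base → 401 + 43 + 231 + 133 + 52 = 860
RR6 = 444 / 860 = 0.5163

51.6%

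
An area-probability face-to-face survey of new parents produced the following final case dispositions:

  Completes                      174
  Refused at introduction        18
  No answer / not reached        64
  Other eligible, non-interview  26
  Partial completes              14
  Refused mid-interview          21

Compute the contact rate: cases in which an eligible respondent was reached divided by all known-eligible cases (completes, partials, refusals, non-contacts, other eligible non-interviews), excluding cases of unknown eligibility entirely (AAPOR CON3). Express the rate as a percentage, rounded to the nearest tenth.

79.8%

Declined to participate = 18 + 21 = 39
Num = 174 + 14 + 39 + 26 = 253
Denominator = 174 + 14 + 39 + 64 + 26 = 317
CON3 = 253 / 317 = 0.7981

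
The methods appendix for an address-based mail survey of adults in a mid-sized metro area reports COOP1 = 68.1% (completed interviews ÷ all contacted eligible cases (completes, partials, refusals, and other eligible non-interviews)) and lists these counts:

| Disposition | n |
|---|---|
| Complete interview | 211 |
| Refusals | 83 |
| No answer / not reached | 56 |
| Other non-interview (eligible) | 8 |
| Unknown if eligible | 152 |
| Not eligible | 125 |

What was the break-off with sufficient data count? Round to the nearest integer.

8

COOP1 = 211 / D = 0.681
D = 211 / 0.681 = 309.8
Other denominator terms total 302
break-off with sufficient data = 309.8 − 302 ≈ 8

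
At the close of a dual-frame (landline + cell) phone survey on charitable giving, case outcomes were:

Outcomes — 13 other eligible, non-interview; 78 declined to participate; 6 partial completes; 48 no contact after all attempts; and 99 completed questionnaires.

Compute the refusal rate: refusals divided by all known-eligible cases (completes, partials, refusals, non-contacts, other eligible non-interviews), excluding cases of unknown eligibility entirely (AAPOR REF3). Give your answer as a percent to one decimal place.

Top: 78
Denom: 99 + 6 + 78 + 48 + 13 = 244
REF3 = 78 / 244 = 0.3197

32.0%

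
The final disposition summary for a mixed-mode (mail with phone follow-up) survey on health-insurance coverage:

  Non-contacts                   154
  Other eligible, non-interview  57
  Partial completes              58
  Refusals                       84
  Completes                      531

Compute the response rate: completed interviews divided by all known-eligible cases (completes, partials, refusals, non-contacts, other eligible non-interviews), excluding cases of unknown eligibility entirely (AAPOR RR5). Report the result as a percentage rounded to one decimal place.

60.1%

Num = 531
Denominator = 531 + 58 + 84 + 154 + 57 = 884
RR5 = 531 / 884 = 0.6007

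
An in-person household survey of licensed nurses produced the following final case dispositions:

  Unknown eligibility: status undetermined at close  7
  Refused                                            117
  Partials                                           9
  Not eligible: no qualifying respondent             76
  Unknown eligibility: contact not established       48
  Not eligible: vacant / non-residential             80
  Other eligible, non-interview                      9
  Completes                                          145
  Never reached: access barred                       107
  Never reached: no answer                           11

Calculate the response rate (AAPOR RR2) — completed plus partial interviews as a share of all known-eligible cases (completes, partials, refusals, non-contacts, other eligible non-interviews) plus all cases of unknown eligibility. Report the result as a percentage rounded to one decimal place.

Never reached = 11 + 107 = 118
Eligibility not determined = 48 + 7 = 55
Out of scope = 76 + 80 = 156
Top: 145 + 9 = 154
Base: 145 + 9 + 117 + 118 + 9 + 55 = 453
RR2 = 154 / 453 = 0.3400

34.0%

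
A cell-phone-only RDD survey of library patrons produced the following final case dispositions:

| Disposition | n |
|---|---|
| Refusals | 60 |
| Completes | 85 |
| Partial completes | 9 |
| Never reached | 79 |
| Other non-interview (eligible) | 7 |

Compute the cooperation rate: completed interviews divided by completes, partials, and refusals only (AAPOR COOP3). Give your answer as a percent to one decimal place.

Numerator: 85
Denominator: 85 + 9 + 60 = 154
COOP3 = 85 / 154 = 0.5519

55.2%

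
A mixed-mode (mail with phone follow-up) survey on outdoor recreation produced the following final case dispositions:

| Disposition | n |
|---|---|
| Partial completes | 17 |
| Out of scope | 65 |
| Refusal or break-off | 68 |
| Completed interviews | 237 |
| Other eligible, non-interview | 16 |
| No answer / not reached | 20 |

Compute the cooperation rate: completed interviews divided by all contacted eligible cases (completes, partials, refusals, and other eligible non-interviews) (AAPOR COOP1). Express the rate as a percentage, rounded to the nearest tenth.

70.1%

Top = 237
Denom = 237 + 17 + 68 + 16 = 338
COOP1 = 237 / 338 = 0.7012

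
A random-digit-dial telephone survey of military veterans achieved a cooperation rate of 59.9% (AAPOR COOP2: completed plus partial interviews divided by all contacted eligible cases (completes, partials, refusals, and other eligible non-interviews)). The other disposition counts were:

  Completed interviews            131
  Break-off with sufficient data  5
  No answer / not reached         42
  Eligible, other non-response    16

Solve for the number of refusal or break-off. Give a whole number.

Numerator: 131 + 5 = 136
COOP2 = 136 / D = 0.599
D = 136 / 0.599 = 227.0
Rest of base = 152
refusal or break-off = 227.0 − 152 ≈ 75

75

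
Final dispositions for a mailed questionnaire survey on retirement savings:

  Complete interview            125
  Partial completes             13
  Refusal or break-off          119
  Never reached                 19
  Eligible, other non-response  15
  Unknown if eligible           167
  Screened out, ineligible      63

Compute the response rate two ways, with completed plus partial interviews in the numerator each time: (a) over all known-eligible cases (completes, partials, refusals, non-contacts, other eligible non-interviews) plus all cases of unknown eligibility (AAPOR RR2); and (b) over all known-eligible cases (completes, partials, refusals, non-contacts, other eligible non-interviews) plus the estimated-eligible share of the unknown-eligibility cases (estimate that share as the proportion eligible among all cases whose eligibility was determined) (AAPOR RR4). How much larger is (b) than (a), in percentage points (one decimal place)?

Numerator: 125 + 13 = 138
Denominator: 125 + 13 + 119 + 19 + 15 + 167 = 458
RR2 = 138 / 458 = 0.3013
Eligible (known): 125 + 13 + 119 + 19 + 15 = 291
e = 291 / (291 + 63) = 291 / 354 = 0.8220
e × U: 0.8220 × 167 = 137.27
Denominator: 291 + 137.27 = 428.27
RR4 = 138 / 428.27 = 0.3222
Difference = 32.22 − 30.13 = 2.09 percentage points

2.1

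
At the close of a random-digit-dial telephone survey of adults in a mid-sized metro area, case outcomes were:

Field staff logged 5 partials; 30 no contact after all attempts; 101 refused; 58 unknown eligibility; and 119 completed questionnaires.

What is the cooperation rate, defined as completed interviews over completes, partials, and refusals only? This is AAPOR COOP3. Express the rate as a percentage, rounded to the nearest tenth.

Num = 119
Denominator = 119 + 5 + 101 = 225
COOP3 = 119 / 225 = 0.5289

52.9%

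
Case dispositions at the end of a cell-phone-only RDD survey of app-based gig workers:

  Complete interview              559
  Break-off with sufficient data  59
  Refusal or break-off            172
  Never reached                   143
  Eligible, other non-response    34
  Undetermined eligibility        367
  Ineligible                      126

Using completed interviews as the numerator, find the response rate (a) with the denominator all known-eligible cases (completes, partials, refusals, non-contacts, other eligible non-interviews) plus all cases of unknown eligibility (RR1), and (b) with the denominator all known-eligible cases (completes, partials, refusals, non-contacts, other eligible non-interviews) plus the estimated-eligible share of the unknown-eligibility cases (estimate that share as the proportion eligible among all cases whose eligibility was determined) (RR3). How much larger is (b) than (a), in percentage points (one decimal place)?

1.4

Top: 559
Denom: 559 + 59 + 172 + 143 + 34 + 367 = 1334
RR1 = 559 / 1334 = 0.4190
Eligible (known): 559 + 59 + 172 + 143 + 34 = 967
e = 967 / (967 + 126) = 967 / 1093 = 0.8847
Estimated eligible among unknowns: 0.8847 × 367 = 324.68
Denom: 967 + 324.68 = 1291.68
RR3 = 559 / 1291.68 = 0.4328
Difference = 43.28 − 41.90 = 1.38 percentage points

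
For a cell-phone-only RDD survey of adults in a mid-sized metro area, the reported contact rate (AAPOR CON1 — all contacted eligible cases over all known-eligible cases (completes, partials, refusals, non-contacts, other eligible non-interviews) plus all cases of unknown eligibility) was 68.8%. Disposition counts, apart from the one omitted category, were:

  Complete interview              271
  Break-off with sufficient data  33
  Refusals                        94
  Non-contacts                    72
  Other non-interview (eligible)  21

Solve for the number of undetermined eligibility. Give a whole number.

Num = 271 + 33 + 94 + 21 = 419
CON1 = 419 / D = 0.688
D = 419 / 0.688 = 609.0
Other denominator terms total 491
undetermined eligibility = 609.0 − 491 ≈ 118

118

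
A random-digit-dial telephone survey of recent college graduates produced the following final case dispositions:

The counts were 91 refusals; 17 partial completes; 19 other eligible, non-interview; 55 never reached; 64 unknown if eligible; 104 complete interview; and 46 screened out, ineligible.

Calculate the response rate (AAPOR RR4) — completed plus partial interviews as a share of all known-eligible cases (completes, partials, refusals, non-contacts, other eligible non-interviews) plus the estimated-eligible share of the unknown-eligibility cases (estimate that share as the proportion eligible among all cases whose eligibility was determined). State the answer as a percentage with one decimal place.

35.5%

Top: 104 + 17 = 121
Known eligible: 104 + 17 + 91 + 55 + 19 = 286
e = 286 / (286 + 46) = 286 / 332 = 0.8614
Eligible share of unknowns: 0.8614 × 64 = 55.13
Denominator: 286 + 55.13 = 341.13
RR4 = 121 / 341.13 = 0.3547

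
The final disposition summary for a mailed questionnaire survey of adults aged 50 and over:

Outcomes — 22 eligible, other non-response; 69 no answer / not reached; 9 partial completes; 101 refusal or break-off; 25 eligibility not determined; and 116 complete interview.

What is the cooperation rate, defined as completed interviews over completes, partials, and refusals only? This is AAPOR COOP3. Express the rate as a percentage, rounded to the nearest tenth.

Numerator → 116
Denominator → 116 + 9 + 101 = 226
COOP3 = 116 / 226 = 0.5133

51.3%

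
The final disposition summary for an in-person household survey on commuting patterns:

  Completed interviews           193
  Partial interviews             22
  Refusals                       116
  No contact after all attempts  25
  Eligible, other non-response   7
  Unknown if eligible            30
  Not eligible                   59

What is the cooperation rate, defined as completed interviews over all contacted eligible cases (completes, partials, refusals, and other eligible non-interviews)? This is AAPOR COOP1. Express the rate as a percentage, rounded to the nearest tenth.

Numerator = 193
Base = 193 + 22 + 116 + 7 = 338
COOP1 = 193 / 338 = 0.5710

57.1%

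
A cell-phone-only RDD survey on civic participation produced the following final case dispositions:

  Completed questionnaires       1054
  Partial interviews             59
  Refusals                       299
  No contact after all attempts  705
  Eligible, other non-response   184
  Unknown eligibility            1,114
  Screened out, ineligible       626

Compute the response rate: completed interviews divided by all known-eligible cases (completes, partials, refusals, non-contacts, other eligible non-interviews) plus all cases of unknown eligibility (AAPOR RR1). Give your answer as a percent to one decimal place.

Numerator = 1054
Base = 1054 + 59 + 299 + 705 + 184 + 1114 = 3415
RR1 = 1054 / 3415 = 0.3086

30.9%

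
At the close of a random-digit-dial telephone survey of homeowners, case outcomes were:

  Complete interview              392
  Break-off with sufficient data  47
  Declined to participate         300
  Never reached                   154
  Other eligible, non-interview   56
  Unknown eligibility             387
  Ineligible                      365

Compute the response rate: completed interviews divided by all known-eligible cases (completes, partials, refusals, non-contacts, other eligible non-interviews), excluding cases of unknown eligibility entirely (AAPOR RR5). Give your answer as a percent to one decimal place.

Numerator: 392
Base: 392 + 47 + 300 + 154 + 56 = 949
RR5 = 392 / 949 = 0.4131

41.3%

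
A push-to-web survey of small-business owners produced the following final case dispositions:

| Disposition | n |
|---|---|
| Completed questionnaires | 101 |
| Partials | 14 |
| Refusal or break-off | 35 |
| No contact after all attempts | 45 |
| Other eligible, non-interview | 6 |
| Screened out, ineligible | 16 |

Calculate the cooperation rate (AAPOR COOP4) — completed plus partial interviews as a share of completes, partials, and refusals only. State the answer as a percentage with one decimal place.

Numerator → 101 + 14 = 115
Base → 101 + 14 + 35 = 150
COOP4 = 115 / 150 = 0.7667

76.7%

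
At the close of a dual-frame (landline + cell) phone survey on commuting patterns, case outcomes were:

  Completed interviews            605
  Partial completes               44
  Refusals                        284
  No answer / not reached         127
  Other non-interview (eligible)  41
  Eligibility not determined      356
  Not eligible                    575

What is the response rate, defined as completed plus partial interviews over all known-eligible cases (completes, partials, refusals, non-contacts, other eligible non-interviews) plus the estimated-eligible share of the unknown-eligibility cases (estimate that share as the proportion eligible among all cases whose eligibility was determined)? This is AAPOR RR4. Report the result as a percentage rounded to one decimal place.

Top: 605 + 44 = 649
Known eligible: 605 + 44 + 284 + 127 + 41 = 1101
e = 1101 / (1101 + 575) = 1101 / 1676 = 0.6569
e × U: 0.6569 × 356 = 233.86
Denominator: 1101 + 233.86 = 1334.86
RR4 = 649 / 1334.86 = 0.4862

48.6%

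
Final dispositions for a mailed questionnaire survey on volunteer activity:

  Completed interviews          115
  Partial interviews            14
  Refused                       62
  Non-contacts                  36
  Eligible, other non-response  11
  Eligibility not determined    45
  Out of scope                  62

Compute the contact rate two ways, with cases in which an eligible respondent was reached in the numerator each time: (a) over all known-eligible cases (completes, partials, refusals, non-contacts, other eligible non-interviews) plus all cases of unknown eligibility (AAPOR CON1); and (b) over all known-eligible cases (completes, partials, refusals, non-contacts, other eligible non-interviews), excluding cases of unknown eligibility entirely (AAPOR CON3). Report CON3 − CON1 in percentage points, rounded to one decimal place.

Numerator: 115 + 14 + 62 + 11 = 202
Denom: 115 + 14 + 62 + 36 + 11 + 45 = 283
CON1 = 202 / 283 = 0.7138
Denom: 115 + 14 + 62 + 36 + 11 = 238
CON3 = 202 / 238 = 0.8487
Difference = 84.87 − 71.38 = 13.49 percentage points

13.5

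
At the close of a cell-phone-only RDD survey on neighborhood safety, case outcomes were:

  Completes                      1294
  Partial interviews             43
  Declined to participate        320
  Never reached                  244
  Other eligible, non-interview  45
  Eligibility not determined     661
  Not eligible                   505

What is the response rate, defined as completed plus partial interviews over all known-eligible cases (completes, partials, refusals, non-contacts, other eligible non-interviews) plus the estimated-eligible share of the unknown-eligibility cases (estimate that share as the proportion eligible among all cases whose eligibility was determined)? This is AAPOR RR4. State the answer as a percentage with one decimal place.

54.1%

Top → 1294 + 43 = 1337
Determined eligible → 1294 + 43 + 320 + 244 + 45 = 1946
e = 1946 / (1946 + 505) = 1946 / 2451 = 0.7940
Estimated eligible among unknowns → 0.7940 × 661 = 524.83
Denom → 1946 + 524.83 = 2470.83
RR4 = 1337 / 2470.83 = 0.5411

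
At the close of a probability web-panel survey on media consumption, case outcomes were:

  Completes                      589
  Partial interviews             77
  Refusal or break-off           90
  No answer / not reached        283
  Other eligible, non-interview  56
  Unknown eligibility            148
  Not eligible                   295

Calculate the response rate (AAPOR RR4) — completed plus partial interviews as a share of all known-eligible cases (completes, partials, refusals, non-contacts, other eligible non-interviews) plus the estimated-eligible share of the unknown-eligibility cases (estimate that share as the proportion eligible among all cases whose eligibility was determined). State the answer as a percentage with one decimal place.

55.0%

Top = 589 + 77 = 666
Known eligible = 589 + 77 + 90 + 283 + 56 = 1095
e = 1095 / (1095 + 295) = 1095 / 1390 = 0.7878
Estimated eligible among unknowns = 0.7878 × 148 = 116.59
Denominator = 1095 + 116.59 = 1211.59
RR4 = 666 / 1211.59 = 0.5497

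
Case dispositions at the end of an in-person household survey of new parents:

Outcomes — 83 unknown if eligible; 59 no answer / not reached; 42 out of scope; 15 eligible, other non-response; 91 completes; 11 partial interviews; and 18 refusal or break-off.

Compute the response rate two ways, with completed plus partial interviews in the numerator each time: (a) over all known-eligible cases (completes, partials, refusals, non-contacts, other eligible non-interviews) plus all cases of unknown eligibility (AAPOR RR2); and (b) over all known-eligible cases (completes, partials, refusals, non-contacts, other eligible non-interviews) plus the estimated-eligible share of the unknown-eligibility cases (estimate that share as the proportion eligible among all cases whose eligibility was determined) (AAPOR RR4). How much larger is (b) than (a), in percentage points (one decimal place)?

Num = 91 + 11 = 102
Denominator = 91 + 11 + 18 + 59 + 15 + 83 = 277
RR2 = 102 / 277 = 0.3682
Known eligible = 91 + 11 + 18 + 59 + 15 = 194
e = 194 / (194 + 42) = 194 / 236 = 0.8220
Estimated eligible among unknowns = 0.8220 × 83 = 68.23
Denominator = 194 + 68.23 = 262.23
RR4 = 102 / 262.23 = 0.3890
Difference = 38.90 − 36.82 = 2.08 percentage points

2.1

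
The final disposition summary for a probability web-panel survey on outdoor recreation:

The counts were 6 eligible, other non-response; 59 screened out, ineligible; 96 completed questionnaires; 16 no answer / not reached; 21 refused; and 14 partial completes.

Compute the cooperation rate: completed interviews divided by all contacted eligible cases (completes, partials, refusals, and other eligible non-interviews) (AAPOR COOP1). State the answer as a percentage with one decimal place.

Num: 96
Denom: 96 + 14 + 21 + 6 = 137
COOP1 = 96 / 137 = 0.7007

70.1%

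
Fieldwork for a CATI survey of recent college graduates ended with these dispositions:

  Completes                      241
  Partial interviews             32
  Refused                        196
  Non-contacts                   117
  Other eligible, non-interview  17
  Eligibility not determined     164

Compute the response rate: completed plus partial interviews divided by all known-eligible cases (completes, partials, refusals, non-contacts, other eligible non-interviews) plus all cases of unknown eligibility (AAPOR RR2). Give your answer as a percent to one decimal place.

35.6%

Numerator: 241 + 32 = 273
Denominator: 241 + 32 + 196 + 117 + 17 + 164 = 767
RR2 = 273 / 767 = 0.3559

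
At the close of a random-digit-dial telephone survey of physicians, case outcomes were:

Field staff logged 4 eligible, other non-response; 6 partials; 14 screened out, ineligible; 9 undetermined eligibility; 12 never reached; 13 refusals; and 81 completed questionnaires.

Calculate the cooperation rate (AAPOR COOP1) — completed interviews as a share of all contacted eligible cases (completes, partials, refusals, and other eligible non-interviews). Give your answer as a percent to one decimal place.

77.9%

Numerator = 81
Base = 81 + 6 + 13 + 4 = 104
COOP1 = 81 / 104 = 0.7788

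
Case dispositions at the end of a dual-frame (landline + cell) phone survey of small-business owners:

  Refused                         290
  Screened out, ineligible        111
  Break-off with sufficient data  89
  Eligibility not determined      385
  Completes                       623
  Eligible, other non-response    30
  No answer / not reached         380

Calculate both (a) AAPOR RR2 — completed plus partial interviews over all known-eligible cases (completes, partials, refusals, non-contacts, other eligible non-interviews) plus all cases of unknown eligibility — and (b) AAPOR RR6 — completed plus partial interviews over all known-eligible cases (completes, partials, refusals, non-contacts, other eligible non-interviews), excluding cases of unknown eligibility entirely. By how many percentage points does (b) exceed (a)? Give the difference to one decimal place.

Num → 623 + 89 = 712
Denom → 623 + 89 + 290 + 380 + 30 + 385 = 1797
RR2 = 712 / 1797 = 0.3962
Denom → 623 + 89 + 290 + 380 + 30 = 1412
RR6 = 712 / 1412 = 0.5042
Difference = 50.42 − 39.62 = 10.80 percentage points

10.8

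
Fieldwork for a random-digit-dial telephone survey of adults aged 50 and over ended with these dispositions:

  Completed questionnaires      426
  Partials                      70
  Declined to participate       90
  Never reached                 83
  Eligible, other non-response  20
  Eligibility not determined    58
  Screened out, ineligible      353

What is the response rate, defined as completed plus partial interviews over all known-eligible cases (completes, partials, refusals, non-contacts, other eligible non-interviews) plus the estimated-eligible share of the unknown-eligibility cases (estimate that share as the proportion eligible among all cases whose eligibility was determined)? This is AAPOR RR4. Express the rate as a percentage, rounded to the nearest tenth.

68.2%

Numerator → 426 + 70 = 496
Determined eligible → 426 + 70 + 90 + 83 + 20 = 689
e = 689 / (689 + 353) = 689 / 1042 = 0.6612
Estimated eligible among unknowns → 0.6612 × 58 = 38.35
Denom → 689 + 38.35 = 727.35
RR4 = 496 / 727.35 = 0.6819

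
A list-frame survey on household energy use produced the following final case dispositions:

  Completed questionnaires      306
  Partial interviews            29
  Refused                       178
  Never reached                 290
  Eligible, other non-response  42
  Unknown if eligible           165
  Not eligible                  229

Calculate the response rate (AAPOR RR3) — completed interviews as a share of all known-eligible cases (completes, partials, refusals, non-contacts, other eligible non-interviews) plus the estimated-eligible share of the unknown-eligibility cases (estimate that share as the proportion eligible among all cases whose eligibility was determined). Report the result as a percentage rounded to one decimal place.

31.4%

Numerator = 306
Eligible (known) = 306 + 29 + 178 + 290 + 42 = 845
e = 845 / (845 + 229) = 845 / 1074 = 0.7868
e × U = 0.7868 × 165 = 129.82
Denom = 845 + 129.82 = 974.82
RR3 = 306 / 974.82 = 0.3139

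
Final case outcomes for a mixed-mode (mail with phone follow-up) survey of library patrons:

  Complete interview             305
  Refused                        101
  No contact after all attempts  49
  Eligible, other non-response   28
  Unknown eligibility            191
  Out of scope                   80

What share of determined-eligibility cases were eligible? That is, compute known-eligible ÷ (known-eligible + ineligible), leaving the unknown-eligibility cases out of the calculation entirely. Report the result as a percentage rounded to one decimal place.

85.8%

Eligible (known) → 305 + 101 + 49 + 28 = 483
e = 483 / (483 + 80) = 483 / 563 = 0.8579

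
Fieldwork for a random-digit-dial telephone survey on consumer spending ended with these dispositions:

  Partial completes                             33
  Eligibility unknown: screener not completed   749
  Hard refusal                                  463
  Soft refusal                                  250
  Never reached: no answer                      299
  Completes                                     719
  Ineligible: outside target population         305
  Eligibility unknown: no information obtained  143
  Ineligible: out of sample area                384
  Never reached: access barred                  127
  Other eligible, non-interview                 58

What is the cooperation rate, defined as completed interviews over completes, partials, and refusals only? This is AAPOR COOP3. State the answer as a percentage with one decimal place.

49.1%

Refused = 463 + 250 = 713
Never reached = 299 + 127 = 426
Eligibility not determined = 749 + 143 = 892
Not eligible = 305 + 384 = 689
Numerator → 719
Denom → 719 + 33 + 713 = 1465
COOP3 = 719 / 1465 = 0.4908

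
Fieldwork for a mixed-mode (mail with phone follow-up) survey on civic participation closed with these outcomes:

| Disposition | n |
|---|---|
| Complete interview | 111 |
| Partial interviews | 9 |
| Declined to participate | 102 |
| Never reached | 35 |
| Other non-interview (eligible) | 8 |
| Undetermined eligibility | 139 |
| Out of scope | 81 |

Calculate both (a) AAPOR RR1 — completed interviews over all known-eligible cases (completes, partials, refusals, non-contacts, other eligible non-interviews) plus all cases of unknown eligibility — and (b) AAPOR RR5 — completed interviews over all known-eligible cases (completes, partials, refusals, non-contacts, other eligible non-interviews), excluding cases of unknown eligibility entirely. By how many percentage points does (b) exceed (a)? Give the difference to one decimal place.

Num: 111
Denom: 111 + 9 + 102 + 35 + 8 + 139 = 404
RR1 = 111 / 404 = 0.2748
Denom: 111 + 9 + 102 + 35 + 8 = 265
RR5 = 111 / 265 = 0.4189
Difference = 41.89 − 27.48 = 14.41 percentage points

14.4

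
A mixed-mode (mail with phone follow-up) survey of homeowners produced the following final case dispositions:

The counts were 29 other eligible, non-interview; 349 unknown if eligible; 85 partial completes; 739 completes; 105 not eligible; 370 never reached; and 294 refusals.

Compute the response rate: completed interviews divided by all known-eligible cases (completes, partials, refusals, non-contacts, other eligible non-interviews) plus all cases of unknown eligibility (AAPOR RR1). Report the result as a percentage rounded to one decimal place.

Top = 739
Denominator = 739 + 85 + 294 + 370 + 29 + 349 = 1866
RR1 = 739 / 1866 = 0.3960

39.6%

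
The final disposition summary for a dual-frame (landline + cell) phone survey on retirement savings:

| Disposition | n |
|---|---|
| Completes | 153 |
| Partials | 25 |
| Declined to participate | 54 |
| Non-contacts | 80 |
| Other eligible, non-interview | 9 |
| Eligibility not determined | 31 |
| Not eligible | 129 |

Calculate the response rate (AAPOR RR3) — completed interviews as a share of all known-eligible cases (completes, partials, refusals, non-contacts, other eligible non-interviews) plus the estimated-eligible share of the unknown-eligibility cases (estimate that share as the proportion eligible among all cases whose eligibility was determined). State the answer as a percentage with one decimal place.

Numerator → 153
Eligible (known) → 153 + 25 + 54 + 80 + 9 = 321
e = 321 / (321 + 129) = 321 / 450 = 0.7133
Eligible share of unknowns → 0.7133 × 31 = 22.11
Denom → 321 + 22.11 = 343.11
RR3 = 153 / 343.11 = 0.4459

44.6%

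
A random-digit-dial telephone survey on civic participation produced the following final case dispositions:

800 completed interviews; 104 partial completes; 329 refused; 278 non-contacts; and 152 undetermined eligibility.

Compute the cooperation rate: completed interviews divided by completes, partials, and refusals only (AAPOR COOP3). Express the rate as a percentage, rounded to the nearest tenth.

Numerator = 800
Denom = 800 + 104 + 329 = 1233
COOP3 = 800 / 1233 = 0.6488

64.9%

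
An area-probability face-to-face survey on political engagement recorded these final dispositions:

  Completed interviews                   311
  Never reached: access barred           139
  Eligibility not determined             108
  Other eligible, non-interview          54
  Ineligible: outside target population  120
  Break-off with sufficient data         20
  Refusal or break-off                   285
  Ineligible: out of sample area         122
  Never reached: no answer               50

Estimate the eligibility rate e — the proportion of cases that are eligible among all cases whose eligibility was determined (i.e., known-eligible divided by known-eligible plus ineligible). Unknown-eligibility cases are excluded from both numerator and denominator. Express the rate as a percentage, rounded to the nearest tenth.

No answer / not reached = 50 + 139 = 189
Screened out, ineligible = 120 + 122 = 242
Known eligible → 311 + 20 + 285 + 189 + 54 = 859
e = 859 / (859 + 242) = 859 / 1101 = 0.7802

78.0%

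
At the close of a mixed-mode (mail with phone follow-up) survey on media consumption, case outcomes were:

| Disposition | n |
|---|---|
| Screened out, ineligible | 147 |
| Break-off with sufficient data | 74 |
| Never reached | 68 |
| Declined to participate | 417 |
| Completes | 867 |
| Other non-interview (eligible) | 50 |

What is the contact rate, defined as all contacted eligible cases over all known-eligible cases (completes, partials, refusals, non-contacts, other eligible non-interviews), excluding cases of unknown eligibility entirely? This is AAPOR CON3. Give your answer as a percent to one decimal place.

Numerator: 867 + 74 + 417 + 50 = 1408
Denominator: 867 + 74 + 417 + 68 + 50 = 1476
CON3 = 1408 / 1476 = 0.9539

95.4%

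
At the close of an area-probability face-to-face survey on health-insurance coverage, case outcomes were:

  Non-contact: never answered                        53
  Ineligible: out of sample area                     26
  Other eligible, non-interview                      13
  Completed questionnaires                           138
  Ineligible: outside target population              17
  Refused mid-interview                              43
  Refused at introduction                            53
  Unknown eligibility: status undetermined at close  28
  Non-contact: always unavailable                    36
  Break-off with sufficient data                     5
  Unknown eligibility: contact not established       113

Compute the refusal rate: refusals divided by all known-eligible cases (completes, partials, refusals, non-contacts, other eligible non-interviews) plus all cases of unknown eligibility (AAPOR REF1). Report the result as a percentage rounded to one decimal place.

Declined to participate = 53 + 43 = 96
No answer / not reached = 53 + 36 = 89
Unknown if eligible = 113 + 28 = 141
Not eligible = 17 + 26 = 43
Num = 96
Denom = 138 + 5 + 96 + 89 + 13 + 141 = 482
REF1 = 96 / 482 = 0.1992

19.9%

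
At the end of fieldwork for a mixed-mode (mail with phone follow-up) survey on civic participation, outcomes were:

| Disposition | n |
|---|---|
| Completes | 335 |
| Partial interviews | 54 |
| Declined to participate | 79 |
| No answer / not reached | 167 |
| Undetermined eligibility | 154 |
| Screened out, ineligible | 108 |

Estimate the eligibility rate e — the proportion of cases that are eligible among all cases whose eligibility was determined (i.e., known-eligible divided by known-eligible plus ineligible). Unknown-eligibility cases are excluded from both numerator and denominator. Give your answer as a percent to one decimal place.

85.5%

Eligible (known) → 335 + 54 + 79 + 167 = 635
e = 635 / (635 + 108) = 635 / 743 = 0.8546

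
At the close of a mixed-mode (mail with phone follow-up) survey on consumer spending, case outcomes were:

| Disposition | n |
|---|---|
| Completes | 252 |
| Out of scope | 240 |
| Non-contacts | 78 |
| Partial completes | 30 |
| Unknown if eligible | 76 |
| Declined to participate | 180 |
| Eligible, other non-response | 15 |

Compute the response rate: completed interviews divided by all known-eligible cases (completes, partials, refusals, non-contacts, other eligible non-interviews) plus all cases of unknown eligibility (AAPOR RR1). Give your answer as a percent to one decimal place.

39.9%

Numerator = 252
Denom = 252 + 30 + 180 + 78 + 15 + 76 = 631
RR1 = 252 / 631 = 0.3994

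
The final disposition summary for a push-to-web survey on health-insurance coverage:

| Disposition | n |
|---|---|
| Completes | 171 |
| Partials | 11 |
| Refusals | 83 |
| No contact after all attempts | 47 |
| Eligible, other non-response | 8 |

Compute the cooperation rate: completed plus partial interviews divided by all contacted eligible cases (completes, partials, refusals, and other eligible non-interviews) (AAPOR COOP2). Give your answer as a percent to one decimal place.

Top → 171 + 11 = 182
Denominator → 171 + 11 + 83 + 8 = 273
COOP2 = 182 / 273 = 0.6667

66.7%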